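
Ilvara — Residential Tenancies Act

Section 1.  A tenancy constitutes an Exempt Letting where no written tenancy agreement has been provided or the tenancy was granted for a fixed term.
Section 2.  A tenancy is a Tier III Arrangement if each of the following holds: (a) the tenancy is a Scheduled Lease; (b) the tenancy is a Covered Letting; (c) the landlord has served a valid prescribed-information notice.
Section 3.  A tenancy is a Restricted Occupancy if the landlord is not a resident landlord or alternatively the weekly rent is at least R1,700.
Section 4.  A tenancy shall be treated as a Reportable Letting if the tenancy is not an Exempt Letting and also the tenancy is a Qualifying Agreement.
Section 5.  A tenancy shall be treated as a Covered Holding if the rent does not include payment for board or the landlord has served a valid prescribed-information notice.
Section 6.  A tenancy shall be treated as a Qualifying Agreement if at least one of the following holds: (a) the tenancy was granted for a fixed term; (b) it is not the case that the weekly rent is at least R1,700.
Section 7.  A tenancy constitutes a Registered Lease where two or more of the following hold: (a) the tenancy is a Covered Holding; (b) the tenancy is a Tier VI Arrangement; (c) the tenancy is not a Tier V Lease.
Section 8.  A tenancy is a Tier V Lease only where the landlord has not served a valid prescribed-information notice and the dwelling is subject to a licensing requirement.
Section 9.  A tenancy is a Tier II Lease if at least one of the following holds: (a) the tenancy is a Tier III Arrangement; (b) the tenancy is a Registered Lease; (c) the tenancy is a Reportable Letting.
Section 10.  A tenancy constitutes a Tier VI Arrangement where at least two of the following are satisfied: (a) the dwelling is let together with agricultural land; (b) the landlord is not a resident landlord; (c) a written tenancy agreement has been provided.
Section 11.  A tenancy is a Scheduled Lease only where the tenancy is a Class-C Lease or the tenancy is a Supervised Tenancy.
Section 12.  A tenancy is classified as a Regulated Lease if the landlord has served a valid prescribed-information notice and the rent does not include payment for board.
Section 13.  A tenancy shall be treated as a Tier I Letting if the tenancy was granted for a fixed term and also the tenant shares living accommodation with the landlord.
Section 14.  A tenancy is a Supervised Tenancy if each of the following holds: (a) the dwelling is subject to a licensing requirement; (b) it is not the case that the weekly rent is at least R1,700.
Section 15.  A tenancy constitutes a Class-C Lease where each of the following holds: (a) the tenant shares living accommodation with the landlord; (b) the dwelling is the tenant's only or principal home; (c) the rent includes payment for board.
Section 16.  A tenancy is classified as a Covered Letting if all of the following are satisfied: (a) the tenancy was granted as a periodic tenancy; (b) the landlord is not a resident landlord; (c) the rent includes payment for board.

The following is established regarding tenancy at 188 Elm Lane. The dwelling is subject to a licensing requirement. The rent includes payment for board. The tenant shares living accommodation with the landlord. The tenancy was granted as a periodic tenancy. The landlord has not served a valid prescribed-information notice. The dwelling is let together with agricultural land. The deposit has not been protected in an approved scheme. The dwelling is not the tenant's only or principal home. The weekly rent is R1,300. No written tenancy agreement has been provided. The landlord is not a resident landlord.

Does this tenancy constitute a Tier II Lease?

section 15 — Class-C Lease: [the tenant shares living accommodation with the landlord? yes] AND [the dwelling is the tenant's only or principal home? no] AND [the rent includes payment for board? yes] → not satisfied.
section 14 — Supervised Tenancy: [the dwelling is subject to a licensing requirement? yes] AND [weekly rent: R1,300 ≥ R1,700? no, so negated condition yes] → satisfied.
section 11 — Scheduled Lease: [Class-C Lease (section 15)? no] OR [Supervised Tenancy (section 14)? yes] → satisfied.
section 16 — Covered Letting: [the tenancy was granted as a periodic tenancy? yes] AND [the landlord is not a resident landlord? yes] AND [the rent includes payment for board? yes] → satisfied.
section 2 — Tier III Arrangement: [Scheduled Lease (section 11)? yes] AND [Covered Letting (section 16)? yes] AND [the landlord has served a valid prescribed-information notice? no] → not satisfied.
section 5 — Covered Holding: [the rent does not include payment for board? no] OR [the landlord has served a valid prescribed-information notice? no] → not satisfied.
section 10 — Tier VI Arrangement: the dwelling is let together with agricultural land? yes; the landlord is not a resident landlord? yes; a written tenancy agreement has been provided? no — 2 of 3 hold (need ≥2) → satisfied.
section 8 — Tier V Lease: [the landlord has not served a valid prescribed-information notice? yes] AND [the dwelling is subject to a licensing requirement? yes] → satisfied.
section 7 — Registered Lease: Covered Holding (section 5)? no; Tier VI Arrangement (section 10)? yes; not a Tier V Lease (section 8)? no — 1 of 3 hold (need ≥2) → not satisfied.
section 1 — Exempt Letting: [no written tenancy agreement has been provided? yes] OR [the tenancy was granted for a fixed term? no] → satisfied.
section 6 — Qualifying Agreement: [the tenancy was granted for a fixed term? no] OR [weekly rent: R1,300 ≥ R1,700? no, so negated condition yes] → satisfied.
section 4 — Reportable Letting: [not an Exempt Letting (section 1)? no] AND [Qualifying Agreement (section 6)? yes] → not satisfied.
section 9 — Tier II Lease: [Tier III Arrangement (section 2)? no] OR [Registered Lease (section 7)? no] OR [Reportable Letting (section 4)? no] → not satisfied.

No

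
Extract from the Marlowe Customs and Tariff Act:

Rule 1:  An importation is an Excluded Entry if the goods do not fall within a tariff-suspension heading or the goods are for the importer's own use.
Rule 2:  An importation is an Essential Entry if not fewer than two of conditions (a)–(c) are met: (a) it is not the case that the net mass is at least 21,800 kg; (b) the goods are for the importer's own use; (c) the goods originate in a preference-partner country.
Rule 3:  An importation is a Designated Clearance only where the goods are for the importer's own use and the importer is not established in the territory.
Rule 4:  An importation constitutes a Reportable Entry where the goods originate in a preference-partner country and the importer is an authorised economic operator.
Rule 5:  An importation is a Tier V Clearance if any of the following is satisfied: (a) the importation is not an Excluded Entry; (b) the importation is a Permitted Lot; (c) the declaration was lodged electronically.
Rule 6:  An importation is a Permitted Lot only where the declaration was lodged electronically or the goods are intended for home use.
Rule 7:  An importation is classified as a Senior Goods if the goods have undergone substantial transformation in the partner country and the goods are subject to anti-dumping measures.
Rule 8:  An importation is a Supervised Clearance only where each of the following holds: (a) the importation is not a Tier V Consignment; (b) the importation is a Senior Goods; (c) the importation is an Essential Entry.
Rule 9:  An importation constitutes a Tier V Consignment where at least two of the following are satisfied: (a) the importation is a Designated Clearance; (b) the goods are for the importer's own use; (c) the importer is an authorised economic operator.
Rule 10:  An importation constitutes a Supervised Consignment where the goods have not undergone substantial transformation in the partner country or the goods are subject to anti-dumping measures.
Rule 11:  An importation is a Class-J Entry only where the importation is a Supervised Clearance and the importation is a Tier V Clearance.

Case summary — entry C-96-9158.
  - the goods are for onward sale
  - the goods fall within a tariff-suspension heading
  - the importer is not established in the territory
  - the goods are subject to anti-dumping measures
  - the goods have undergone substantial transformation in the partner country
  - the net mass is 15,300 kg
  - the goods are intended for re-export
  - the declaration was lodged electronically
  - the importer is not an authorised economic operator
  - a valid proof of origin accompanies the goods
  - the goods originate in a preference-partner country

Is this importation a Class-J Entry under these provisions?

Yes

rule 3 — Designated Clearance: [the goods are for the importer's own use? no] AND [the importer is not established in the territory? yes] → not satisfied.
rule 9 — Tier V Consignment: Designated Clearance (rule 3)? no; the goods are for the importer's own use? no; the importer is an authorised economic operator? no — 0 of 3 hold (need ≥2) → not satisfied.
rule 7 — Senior Goods: [the goods have undergone substantial transformation in the partner country? yes] AND [the goods are subject to anti-dumping measures? yes] → satisfied.
rule 2 — Essential Entry: net mass: 15,300 kg ≥ 21,800 kg? no, so negated condition yes; the goods are for the importer's own use? no; the goods originate in a preference-partner country? yes — 2 of 3 hold (need ≥2) → satisfied.
rule 8 — Supervised Clearance: [not a Tier V Consignment (rule 9)? yes] AND [Senior Goods (rule 7)? yes] AND [Essential Entry (rule 2)? yes] → satisfied.
rule 1 — Excluded Entry: [the goods do not fall within a tariff-suspension heading? no] OR [the goods are for the importer's own use? no] → not satisfied.
rule 6 — Permitted Lot: [the declaration was lodged electronically? yes] OR [the goods are intended for home use? no] → satisfied.
rule 5 — Tier V Clearance: [not an Excluded Entry (rule 1)? yes] OR [Permitted Lot (rule 6)? yes] OR [the declaration was lodged electronically? yes] → satisfied.
rule 11 — Class-J Entry: [Supervised Clearance (rule 8)? yes] AND [Tier V Clearance (rule 5)? yes] → satisfied.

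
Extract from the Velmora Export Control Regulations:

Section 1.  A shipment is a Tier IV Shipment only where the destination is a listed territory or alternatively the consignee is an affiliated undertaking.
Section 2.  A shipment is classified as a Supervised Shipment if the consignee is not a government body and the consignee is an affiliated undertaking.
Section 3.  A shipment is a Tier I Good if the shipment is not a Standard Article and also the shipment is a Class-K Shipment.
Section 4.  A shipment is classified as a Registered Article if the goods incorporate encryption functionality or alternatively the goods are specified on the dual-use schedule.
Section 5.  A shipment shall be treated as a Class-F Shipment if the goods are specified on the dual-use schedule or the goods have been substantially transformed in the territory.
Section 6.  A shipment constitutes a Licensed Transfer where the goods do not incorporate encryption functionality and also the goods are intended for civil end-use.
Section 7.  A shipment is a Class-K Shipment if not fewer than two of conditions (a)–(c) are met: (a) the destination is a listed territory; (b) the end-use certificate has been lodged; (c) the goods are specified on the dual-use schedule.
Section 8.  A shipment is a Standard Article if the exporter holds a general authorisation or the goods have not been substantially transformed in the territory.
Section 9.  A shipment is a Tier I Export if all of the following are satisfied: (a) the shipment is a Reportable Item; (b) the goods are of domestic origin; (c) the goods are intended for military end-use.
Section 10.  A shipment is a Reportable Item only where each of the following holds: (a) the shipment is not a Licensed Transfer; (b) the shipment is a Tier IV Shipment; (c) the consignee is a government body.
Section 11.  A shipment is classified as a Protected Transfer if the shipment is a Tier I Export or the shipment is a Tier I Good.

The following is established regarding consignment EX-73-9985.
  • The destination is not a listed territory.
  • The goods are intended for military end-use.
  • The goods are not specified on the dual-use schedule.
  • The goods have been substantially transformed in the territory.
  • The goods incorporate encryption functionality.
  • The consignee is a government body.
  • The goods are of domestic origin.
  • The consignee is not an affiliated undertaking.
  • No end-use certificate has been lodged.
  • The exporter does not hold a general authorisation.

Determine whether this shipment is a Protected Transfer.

section 6 — Licensed Transfer: [the goods do not incorporate encryption functionality? no] AND [the goods are intended for civil end-use? no] → not satisfied.
section 1 — Tier IV Shipment: [the destination is a listed territory? no] OR [the consignee is an affiliated undertaking? no] → not satisfied.
section 10 — Reportable Item: [not a Licensed Transfer (section 6)? yes] AND [Tier IV Shipment (section 1)? no] AND [the consignee is a government body? yes] → not satisfied.
section 9 — Tier I Export: [Reportable Item (section 10)? no] AND [the goods are of domestic origin? yes] AND [the goods are intended for military end-use? yes] → not satisfied.
section 8 — Standard Article: [the exporter holds a general authorisation? no] OR [the goods have not been substantially transformed in the territory? no] → not satisfied.
section 7 — Class-K Shipment: the destination is a listed territory? no; the end-use certificate has been lodged? no; the goods are specified on the dual-use schedule? no — 0 of 3 hold (need ≥2) → not satisfied.
section 3 — Tier I Good: [not a Standard Article (section 8)? yes] AND [Class-K Shipment (section 7)? no] → not satisfied.
section 11 — Protected Transfer: [Tier I Export (section 9)? no] OR [Tier I Good (section 3)? no] → not satisfied.

No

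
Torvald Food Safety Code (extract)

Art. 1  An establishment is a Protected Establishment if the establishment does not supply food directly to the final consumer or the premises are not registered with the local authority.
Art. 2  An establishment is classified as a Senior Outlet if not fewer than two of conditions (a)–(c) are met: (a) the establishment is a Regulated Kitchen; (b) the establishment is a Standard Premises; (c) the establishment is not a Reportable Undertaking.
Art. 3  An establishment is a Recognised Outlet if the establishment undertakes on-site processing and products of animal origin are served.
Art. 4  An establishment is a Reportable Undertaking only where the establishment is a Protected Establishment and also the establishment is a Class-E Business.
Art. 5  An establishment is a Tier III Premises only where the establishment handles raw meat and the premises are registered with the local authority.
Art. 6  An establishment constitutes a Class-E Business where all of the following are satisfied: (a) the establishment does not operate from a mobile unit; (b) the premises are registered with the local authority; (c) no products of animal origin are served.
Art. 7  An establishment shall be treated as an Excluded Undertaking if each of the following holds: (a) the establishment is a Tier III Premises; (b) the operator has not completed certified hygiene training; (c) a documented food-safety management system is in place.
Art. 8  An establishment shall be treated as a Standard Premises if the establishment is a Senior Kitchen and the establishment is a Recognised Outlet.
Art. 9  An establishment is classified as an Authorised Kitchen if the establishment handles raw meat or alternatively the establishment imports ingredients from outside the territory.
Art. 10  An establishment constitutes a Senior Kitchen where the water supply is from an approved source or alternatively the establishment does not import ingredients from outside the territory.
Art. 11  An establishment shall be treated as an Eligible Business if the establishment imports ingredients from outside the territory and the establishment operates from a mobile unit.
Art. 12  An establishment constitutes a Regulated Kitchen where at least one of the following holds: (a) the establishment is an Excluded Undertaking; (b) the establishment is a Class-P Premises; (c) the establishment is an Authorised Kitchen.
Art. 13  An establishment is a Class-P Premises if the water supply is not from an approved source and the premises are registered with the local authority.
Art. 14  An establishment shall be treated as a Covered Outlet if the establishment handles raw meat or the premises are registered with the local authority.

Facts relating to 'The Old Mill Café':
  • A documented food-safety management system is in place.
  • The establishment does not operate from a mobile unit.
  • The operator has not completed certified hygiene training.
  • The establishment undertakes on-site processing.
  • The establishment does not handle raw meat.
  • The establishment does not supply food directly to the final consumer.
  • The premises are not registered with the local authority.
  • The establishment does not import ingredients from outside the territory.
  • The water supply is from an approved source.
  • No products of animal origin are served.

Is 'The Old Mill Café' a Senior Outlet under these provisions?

article 5 — Tier III Premises: [the establishment handles raw meat? no] AND [the premises are registered with the local authority? no] → not satisfied.
article 7 — Excluded Undertaking: [Tier III Premises (article 5)? no] AND [the operator has not completed certified hygiene training? yes] AND [a documented food-safety management system is in place? yes] → not satisfied.
article 13 — Class-P Premises: [the water supply is not from an approved source? no] AND [the premises are registered with the local authority? no] → not satisfied.
article 9 — Authorised Kitchen: [the establishment handles raw meat? no] OR [the establishment imports ingredients from outside the territory? no] → not satisfied.
article 12 — Regulated Kitchen: [Excluded Undertaking (article 7)? no] OR [Class-P Premises (article 13)? no] OR [Authorised Kitchen (article 9)? no] → not satisfied.
article 10 — Senior Kitchen: [the water supply is from an approved source? yes] OR [the establishment does not import ingredients from outside the territory? yes] → satisfied.
article 3 — Recognised Outlet: [the establishment undertakes on-site processing? yes] AND [products of animal origin are served? no] → not satisfied.
article 8 — Standard Premises: [Senior Kitchen (article 10)? yes] AND [Recognised Outlet (article 3)? no] → not satisfied.
article 1 — Protected Establishment: [the establishment does not supply food directly to the final consumer? yes] OR [the premises are not registered with the local authority? yes] → satisfied.
article 6 — Class-E Business: [the establishment does not operate from a mobile unit? yes] AND [the premises are registered with the local authority? no] AND [no products of animal origin are served? yes] → not satisfied.
article 4 — Reportable Undertaking: [Protected Establishment (article 1)? yes] AND [Class-E Business (article 6)? no] → not satisfied.
article 2 — Senior Outlet: Regulated Kitchen (article 12)? no; Standard Premises (article 8)? no; not a Reportable Undertaking (article 4)? yes — 1 of 3 hold (need ≥2) → not satisfied.

No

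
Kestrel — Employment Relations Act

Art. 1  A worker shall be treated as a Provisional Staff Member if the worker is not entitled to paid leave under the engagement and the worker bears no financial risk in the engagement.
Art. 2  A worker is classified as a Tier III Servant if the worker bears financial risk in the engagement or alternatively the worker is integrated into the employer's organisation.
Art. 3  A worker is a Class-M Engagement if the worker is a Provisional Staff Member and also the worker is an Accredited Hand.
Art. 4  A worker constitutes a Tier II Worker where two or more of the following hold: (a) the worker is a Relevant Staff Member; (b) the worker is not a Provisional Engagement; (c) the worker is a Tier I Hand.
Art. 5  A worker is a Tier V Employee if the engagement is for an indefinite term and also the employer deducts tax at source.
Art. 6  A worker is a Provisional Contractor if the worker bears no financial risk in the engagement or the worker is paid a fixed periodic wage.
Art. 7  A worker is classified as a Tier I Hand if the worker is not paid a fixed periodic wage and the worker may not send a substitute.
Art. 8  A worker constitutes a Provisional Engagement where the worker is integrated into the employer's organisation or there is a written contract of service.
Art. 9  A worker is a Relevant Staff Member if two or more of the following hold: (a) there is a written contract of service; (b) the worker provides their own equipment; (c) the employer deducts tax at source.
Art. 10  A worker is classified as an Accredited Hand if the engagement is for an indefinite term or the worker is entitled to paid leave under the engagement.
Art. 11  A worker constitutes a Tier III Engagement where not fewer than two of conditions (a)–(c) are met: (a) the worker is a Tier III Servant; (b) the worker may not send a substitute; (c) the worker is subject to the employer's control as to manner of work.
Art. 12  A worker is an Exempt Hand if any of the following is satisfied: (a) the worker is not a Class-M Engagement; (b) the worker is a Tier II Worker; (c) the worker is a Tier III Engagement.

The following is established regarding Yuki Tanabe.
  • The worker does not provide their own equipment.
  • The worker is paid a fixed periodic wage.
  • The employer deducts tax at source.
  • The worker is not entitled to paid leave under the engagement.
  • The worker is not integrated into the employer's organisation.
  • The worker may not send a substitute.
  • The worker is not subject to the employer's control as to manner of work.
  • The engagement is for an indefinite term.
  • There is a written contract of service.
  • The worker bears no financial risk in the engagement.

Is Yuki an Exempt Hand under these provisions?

Under article 1: the worker is not entitled to paid leave under the engagement? yes; and the worker bears no financial risk in the engagement? yes. So the worker is a Provisional Staff Member.
Under article 10: the engagement is for an indefinite term? yes; or the worker is entitled to paid leave under the engagement? no. So the worker is an Accredited Hand.
Under article 3: Provisional Staff Member (article 1)? yes; and Accredited Hand (article 10)? yes. So the worker is a Class-M Engagement.
Under article 9: there is a written contract of service? yes; the worker provides their own equipment? no; the employer deducts tax at source? yes — 2 of 3 hold (need ≥2) → satisfied.
Under article 8: the worker is integrated into the employer's organisation? no; or there is a written contract of service? yes. So the worker is a Provisional Engagement.
Under article 7: the worker is not paid a fixed periodic wage? no; and the worker may not send a substitute? yes. So the worker is not a Tier I Hand.
Under article 4: Relevant Staff Member (article 9)? yes; not a Provisional Engagement (article 8)? no; Tier I Hand (article 7)? no — 1 of 3 hold (need ≥2) → not satisfied.
Under article 2: the worker bears financial risk in the engagement? no; or the worker is integrated into the employer's organisation? no. So the worker is not a Tier III Servant.
Under article 11: Tier III Servant (article 2)? no; the worker may not send a substitute? yes; the worker is subject to the employer's control as to manner of work? no — 1 of 3 hold (need ≥2) → not satisfied.
Under article 12: not a Class-M Engagement (article 3)? no; or Tier II Worker (article 4)? no; or Tier III Engagement (article 11)? no. So the worker is not an Exempt Hand.

No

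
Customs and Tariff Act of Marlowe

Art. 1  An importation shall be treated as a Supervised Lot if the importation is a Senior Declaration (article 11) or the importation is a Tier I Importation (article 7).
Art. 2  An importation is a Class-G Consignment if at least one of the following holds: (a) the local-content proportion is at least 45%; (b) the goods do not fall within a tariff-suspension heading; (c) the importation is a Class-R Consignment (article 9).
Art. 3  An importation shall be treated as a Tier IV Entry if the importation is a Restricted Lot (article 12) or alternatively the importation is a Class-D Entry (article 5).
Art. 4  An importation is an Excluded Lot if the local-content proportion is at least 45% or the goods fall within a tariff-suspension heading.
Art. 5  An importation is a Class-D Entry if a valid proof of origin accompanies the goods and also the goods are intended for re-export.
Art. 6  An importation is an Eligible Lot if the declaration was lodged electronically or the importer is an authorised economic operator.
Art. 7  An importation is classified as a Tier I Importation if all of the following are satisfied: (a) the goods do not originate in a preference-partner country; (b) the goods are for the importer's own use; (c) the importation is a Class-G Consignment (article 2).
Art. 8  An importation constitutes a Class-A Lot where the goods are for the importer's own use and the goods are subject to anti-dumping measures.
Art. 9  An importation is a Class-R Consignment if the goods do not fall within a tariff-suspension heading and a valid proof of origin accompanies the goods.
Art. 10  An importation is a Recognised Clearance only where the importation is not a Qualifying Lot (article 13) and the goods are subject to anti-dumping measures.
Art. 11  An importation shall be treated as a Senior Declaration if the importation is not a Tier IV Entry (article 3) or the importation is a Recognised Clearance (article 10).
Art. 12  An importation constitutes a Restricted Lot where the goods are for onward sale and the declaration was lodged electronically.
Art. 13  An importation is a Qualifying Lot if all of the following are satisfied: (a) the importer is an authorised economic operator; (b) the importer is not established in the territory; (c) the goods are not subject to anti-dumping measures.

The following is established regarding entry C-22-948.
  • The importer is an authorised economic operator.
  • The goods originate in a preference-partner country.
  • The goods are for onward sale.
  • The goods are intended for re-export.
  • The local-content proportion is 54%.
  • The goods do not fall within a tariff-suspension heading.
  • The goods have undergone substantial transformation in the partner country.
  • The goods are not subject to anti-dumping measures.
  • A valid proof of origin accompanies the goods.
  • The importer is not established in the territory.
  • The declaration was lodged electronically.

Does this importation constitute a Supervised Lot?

article 12 — Restricted Lot: [the goods are for onward sale? yes] AND [the declaration was lodged electronically? yes] → satisfied.
article 5 — Class-D Entry: [a valid proof of origin accompanies the goods? yes] AND [the goods are intended for re-export? yes] → satisfied.
article 3 — Tier IV Entry: [Restricted Lot (article 12)? yes] OR [Class-D Entry (article 5)? yes] → satisfied.
article 13 — Qualifying Lot: [the importer is an authorised economic operator? yes] AND [the importer is not established in the territory? yes] AND [the goods are not subject to anti-dumping measures? yes] → satisfied.
article 10 — Recognised Clearance: [not a Qualifying Lot (article 13)? no] AND [the goods are subject to anti-dumping measures? no] → not satisfied.
article 11 — Senior Declaration: [not a Tier IV Entry (article 3)? no] OR [Recognised Clearance (article 10)? no] → not satisfied.
article 9 — Class-R Consignment: [the goods do not fall within a tariff-suspension heading? yes] AND [a valid proof of origin accompanies the goods? yes] → satisfied.
article 2 — Class-G Consignment: [local-content proportion: 54% ≥ 45%? yes] OR [the goods do not fall within a tariff-suspension heading? yes] OR [Class-R Consignment (article 9)? yes] → satisfied.
article 7 — Tier I Importation: [the goods do not originate in a preference-partner country? no] AND [the goods are for the importer's own use? no] AND [Class-G Consignment (article 2)? yes] → not satisfied.
article 1 — Supervised Lot: [Senior Declaration (article 11)? no] OR [Tier I Importation (article 7)? no] → not satisfied.

No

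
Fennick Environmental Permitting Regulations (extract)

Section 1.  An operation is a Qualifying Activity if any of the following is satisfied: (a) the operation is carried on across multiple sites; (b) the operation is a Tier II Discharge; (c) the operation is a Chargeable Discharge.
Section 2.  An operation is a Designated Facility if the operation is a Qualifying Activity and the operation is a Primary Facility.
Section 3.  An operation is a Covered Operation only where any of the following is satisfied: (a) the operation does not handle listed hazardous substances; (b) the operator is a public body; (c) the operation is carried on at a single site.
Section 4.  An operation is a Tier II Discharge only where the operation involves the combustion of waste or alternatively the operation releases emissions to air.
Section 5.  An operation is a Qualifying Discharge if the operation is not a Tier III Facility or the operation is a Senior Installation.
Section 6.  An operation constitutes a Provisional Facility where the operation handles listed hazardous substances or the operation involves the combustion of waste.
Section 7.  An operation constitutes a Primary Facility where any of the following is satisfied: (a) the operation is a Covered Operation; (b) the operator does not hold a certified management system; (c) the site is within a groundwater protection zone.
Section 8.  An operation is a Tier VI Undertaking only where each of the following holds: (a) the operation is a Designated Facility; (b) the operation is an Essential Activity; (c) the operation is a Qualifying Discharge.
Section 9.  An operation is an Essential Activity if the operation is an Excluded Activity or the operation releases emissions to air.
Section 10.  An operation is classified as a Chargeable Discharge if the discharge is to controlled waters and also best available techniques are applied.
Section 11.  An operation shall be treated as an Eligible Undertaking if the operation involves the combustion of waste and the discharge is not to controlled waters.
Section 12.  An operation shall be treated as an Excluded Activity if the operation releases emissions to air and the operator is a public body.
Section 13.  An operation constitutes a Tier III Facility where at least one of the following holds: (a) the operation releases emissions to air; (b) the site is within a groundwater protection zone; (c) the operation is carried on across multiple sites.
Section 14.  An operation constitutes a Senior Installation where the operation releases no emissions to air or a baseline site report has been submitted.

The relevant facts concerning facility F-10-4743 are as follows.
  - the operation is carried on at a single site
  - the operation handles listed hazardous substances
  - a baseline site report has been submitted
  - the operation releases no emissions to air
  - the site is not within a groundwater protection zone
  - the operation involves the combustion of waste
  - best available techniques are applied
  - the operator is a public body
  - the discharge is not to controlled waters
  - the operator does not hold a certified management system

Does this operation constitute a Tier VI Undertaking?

No

section 4 — Tier II Discharge: [the operation involves the combustion of waste? yes] OR [the operation releases emissions to air? no] → satisfied.
section 10 — Chargeable Discharge: [the discharge is to controlled waters? no] AND [best available techniques are applied? yes] → not satisfied.
section 1 — Qualifying Activity: [the operation is carried on across multiple sites? no] OR [Tier II Discharge (section 4)? yes] OR [Chargeable Discharge (section 10)? no] → satisfied.
section 3 — Covered Operation: [the operation does not handle listed hazardous substances? no] OR [the operator is a public body? yes] OR [the operation is carried on at a single site? yes] → satisfied.
section 7 — Primary Facility: [Covered Operation (section 3)? yes] OR [the operator does not hold a certified management system? yes] OR [the site is within a groundwater protection zone? no] → satisfied.
section 2 — Designated Facility: [Qualifying Activity (section 1)? yes] AND [Primary Facility (section 7)? yes] → satisfied.
section 12 — Excluded Activity: [the operation releases emissions to air? no] AND [the operator is a public body? yes] → not satisfied.
section 9 — Essential Activity: [Excluded Activity (section 12)? no] OR [the operation releases emissions to air? no] → not satisfied.
section 13 — Tier III Facility: [the operation releases emissions to air? no] OR [the site is within a groundwater protection zone? no] OR [the operation is carried on across multiple sites? no] → not satisfied.
section 14 — Senior Installation: [the operation releases no emissions to air? yes] OR [a baseline site report has been submitted? yes] → satisfied.
section 5 — Qualifying Discharge: [not a Tier III Facility (section 13)? yes] OR [Senior Installation (section 14)? yes] → satisfied.
section 8 — Tier VI Undertaking: [Designated Facility (section 2)? yes] AND [Essential Activity (section 9)? no] AND [Qualifying Discharge (section 5)? yes] → not satisfied.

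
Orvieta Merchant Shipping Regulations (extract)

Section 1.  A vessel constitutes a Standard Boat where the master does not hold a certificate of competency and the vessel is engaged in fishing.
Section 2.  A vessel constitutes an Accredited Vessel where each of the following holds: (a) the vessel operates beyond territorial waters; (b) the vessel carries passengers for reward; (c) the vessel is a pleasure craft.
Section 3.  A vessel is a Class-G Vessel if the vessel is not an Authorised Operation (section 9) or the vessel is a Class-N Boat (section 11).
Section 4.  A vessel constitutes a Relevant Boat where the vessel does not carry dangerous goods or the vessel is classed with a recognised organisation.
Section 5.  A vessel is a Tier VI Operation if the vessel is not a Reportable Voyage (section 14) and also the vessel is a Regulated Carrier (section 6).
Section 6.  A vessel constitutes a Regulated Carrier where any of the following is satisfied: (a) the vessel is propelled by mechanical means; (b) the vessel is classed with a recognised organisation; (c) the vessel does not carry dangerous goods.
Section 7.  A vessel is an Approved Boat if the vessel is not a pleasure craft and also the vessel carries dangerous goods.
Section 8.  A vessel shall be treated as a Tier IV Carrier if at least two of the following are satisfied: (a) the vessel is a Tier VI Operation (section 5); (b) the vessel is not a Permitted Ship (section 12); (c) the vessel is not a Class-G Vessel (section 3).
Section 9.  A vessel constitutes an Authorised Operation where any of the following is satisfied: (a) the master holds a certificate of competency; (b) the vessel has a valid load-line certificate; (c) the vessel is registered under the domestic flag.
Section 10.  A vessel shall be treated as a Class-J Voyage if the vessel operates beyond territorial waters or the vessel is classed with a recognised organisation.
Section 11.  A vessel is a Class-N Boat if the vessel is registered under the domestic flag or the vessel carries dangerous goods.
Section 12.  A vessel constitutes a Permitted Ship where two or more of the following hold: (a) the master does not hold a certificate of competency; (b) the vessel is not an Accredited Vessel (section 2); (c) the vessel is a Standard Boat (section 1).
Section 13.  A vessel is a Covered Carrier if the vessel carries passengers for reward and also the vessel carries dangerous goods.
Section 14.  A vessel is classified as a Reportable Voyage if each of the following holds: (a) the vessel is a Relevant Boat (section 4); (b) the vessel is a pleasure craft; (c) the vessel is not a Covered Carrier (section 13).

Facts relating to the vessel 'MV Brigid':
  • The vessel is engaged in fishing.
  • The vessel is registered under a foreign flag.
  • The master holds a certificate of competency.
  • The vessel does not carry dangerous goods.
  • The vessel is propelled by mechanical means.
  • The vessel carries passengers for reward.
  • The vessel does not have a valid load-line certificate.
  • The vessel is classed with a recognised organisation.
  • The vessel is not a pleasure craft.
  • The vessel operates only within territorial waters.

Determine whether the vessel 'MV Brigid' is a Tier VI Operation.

section 4 — Relevant Boat: [the vessel does not carry dangerous goods? yes] OR [the vessel is classed with a recognised organisation? yes] → satisfied.
section 13 — Covered Carrier: [the vessel carries passengers for reward? yes] AND [the vessel carries dangerous goods? no] → not satisfied.
section 14 — Reportable Voyage: [Relevant Boat (section 4)? yes] AND [the vessel is a pleasure craft? no] AND [not a Covered Carrier (section 13)? yes] → not satisfied.
section 6 — Regulated Carrier: [the vessel is propelled by mechanical means? yes] OR [the vessel is classed with a recognised organisation? yes] OR [the vessel does not carry dangerous goods? yes] → satisfied.
section 5 — Tier VI Operation: [not a Reportable Voyage (section 14)? yes] AND [Regulated Carrier (section 6)? yes] → satisfied.

Yes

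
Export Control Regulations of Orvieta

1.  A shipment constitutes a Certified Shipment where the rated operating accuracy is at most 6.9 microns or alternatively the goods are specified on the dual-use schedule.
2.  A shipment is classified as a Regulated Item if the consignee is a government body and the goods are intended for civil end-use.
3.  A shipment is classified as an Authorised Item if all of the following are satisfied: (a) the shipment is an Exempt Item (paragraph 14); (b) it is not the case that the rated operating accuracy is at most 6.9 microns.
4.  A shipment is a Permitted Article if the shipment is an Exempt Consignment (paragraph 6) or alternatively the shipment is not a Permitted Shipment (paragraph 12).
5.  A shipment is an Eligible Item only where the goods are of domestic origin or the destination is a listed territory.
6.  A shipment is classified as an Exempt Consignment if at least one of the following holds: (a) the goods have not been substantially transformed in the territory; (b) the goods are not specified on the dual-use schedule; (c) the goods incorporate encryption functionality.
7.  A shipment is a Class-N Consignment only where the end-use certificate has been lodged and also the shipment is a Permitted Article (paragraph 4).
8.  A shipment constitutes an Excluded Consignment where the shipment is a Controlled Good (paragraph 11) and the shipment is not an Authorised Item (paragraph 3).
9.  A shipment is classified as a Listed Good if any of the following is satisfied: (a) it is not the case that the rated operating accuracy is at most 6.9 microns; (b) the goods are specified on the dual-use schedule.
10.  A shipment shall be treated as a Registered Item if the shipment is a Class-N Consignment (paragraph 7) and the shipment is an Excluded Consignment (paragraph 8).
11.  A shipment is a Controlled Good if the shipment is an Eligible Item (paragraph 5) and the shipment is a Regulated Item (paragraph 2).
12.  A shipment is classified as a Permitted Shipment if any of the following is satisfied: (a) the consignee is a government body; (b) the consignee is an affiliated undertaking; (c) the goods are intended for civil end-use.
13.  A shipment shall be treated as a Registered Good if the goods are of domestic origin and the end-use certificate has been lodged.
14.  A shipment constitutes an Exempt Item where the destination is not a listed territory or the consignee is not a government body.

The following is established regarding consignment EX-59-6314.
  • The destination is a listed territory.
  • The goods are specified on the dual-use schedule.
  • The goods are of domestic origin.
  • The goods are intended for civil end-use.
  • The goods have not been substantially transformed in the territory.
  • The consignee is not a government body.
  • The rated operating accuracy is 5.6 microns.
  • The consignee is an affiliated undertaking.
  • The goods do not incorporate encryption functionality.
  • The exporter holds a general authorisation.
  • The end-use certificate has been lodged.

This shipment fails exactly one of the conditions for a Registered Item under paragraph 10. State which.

Excluded Consignment

paragraph 6 — Exempt Consignment: [the goods have not been substantially transformed in the territory? yes] OR [the goods are not specified on the dual-use schedule? no] OR [the goods incorporate encryption functionality? no] → satisfied.
paragraph 12 — Permitted Shipment: [the consignee is a government body? no] OR [the consignee is an affiliated undertaking? yes] OR [the goods are intended for civil end-use? yes] → satisfied.
paragraph 4 — Permitted Article: [Exempt Consignment (paragraph 6)? yes] OR [not a Permitted Shipment (paragraph 12)? no] → satisfied.
paragraph 7 — Class-N Consignment: [the end-use certificate has been lodged? yes] AND [Permitted Article (paragraph 4)? yes] → satisfied.
paragraph 5 — Eligible Item: [the goods are of domestic origin? yes] OR [the destination is a listed territory? yes] → satisfied.
paragraph 2 — Regulated Item: [the consignee is a government body? no] AND [the goods are intended for civil end-use? yes] → not satisfied.
paragraph 11 — Controlled Good: [Eligible Item (paragraph 5)? yes] AND [Regulated Item (paragraph 2)? no] → not satisfied.
paragraph 14 — Exempt Item: [the destination is not a listed territory? no] OR [the consignee is not a government body? yes] → satisfied.
paragraph 3 — Authorised Item: [Exempt Item (paragraph 14)? yes] AND [rated operating accuracy: 5.6 microns ≤ 6.9 microns? yes, so negated condition no] → not satisfied.
paragraph 8 — Excluded Consignment: [Controlled Good (paragraph 11)? no] AND [not an Authorised Item (paragraph 3)? yes] → not satisfied.
paragraph 10 — Registered Item: [Class-N Consignment (paragraph 7)? yes] AND [Excluded Consignment (paragraph 8)? no] → not satisfied.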